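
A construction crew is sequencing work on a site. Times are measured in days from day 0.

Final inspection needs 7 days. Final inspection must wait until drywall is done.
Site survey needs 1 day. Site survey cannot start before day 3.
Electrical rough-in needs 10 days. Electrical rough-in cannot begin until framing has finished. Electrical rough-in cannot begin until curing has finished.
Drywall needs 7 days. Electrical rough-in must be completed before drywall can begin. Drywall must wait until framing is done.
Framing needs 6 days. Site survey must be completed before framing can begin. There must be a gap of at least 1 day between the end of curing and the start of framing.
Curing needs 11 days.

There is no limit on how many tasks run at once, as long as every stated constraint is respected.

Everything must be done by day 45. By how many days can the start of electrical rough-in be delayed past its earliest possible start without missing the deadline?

Curing can start immediately at day 0; it finishes at day 11.
Site survey waits on its own release at day 3, so it starts at day 3 and finishes at 3 + 1 = day 4.
Framing cannot start until site survey (finishes day 4); curing (finishes day 11, plus 1-day gap → day 12). The controlling bound is day 12, so framing finishes at 12 + 6 = day 18.
Electrical rough-in has to wait for framing (finishes day 18); curing (finishes day 11). The latest of these is day 18, so electrical rough-in runs day 18 to 18 + 10 = day 28.

Working backward from the deadline:
Final inspection must finish by day 45; it takes 7 days, so it must start by 45 − 7 = day 38.
Drywall has to be done before final inspection (must start by day 38). That means finishing by day 38, i.e. starting by 38 − 7 = day 31.
Electrical rough-in must finish before drywall (must start by day 31). With a 10-day duration, electrical rough-in must start by 31 − 10 = day 21.
So electrical rough-in can start as early as day 18 and as late as day 21, giving 21 − 18 = 3 days of slack.

3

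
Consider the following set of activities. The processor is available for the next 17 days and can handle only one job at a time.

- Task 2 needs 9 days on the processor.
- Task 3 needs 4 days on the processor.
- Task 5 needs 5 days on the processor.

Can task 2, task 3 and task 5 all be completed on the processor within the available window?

No

Running back to back, the jobs need 9 + 4 + 5 = 18 days on the processor.
Since 18 > 17, they cannot all fit.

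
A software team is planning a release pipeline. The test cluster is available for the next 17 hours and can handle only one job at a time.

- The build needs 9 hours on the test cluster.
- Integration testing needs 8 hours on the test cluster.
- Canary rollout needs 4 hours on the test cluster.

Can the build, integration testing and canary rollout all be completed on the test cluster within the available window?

No

Running back to back, the jobs need 9 + 8 + 4 = 21 hours on the test cluster.
Since 21 > 17, they cannot all fit.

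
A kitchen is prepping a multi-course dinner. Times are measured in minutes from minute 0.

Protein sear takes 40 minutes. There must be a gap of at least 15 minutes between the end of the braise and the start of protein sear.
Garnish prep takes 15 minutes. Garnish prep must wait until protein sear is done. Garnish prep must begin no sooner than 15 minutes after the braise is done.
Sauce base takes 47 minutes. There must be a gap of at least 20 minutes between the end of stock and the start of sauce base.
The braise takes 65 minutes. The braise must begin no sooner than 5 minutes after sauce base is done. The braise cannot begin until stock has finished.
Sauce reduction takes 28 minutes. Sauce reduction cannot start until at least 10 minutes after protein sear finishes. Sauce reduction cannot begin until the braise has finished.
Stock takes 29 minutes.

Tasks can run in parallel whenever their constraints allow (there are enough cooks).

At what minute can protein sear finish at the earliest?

221

Stock has no prerequisites, so it starts at minute 0 and finishes at minute 29.
Sauce base cannot begin until stock (finishes minute 29, plus 20-minute gap → minute 49). It runs from minute 49 to 49 + 47 = minute 96.
The braise has to wait for sauce base (finishes minute 96, plus 5-minute gap → minute 101); stock (finishes minute 29). The latest of these is minute 101, so the braise runs minute 101 to 101 + 65 = minute 166.
After the braise (finishes minute 166, plus 15-minute gap → minute 181), protein sear can start at minute 181 and finishes at minute 221.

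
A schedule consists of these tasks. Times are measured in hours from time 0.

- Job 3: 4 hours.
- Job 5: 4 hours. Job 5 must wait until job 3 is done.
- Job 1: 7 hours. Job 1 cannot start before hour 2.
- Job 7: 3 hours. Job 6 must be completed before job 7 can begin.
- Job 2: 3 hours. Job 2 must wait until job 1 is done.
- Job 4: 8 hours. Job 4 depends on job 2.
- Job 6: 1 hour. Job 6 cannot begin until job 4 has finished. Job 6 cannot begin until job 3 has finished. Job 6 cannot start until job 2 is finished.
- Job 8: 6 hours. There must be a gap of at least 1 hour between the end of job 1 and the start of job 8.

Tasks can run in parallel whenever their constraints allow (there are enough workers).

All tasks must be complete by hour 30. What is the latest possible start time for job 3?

Job 7 has no dependents, so it just needs to finish by hour 30. Starting by 30 − 3 = hour 27 achieves that.
Since job 7 (must start by hour 27) depends on it, job 6 must finish by hour 27. Backing off its 1-hour duration gives a latest start of hour 26.
Nothing follows job 5; the deadline of hour 30 is its only limit. It must start by 30 − 4 = hour 26.
Job 3 feeds job 5 (must start by hour 26); job 6 (must start by hour 26). Taking the minimum, job 3 must finish by hour 26 and start by 26 − 4 = hour 22.

22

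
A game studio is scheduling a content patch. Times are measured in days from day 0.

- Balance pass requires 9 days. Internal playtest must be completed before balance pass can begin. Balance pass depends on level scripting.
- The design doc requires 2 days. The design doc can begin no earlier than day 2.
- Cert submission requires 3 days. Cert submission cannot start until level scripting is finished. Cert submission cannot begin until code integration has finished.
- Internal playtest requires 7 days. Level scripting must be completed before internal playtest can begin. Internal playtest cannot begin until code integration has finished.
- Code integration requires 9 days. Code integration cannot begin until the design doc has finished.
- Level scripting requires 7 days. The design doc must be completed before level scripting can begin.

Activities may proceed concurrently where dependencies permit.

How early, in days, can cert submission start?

The design doc waits on its own release at day 2, so it starts at day 2 and finishes at 2 + 2 = day 4.
Code integration cannot begin until the design doc (finishes day 4). It runs from day 4 to 4 + 9 = day 13.
After the design doc (finishes day 4), level scripting can start at day 4 and finishes at day 11.
Cert submission waits on level scripting (finishes day 11); code integration (finishes day 13). The latest of these is day 13, which is the earliest cert submission can start.

13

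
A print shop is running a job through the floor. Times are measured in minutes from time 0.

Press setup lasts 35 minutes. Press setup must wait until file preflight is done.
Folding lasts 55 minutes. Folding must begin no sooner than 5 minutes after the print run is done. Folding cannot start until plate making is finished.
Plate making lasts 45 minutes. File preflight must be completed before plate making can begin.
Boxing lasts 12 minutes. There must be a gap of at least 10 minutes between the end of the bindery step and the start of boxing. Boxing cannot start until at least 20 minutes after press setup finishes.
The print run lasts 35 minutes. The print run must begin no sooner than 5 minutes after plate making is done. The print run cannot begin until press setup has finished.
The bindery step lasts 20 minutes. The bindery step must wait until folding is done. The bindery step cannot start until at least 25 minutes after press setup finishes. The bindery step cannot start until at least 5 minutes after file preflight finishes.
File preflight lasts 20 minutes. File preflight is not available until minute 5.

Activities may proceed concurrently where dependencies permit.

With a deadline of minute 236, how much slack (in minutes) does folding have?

24

File preflight waits on its own release at minute 5, so it starts at minute 5 and finishes at 5 + 20 = minute 25.
Press setup cannot begin until file preflight (finishes minute 25). It runs from minute 25 to 25 + 35 = minute 60.
After file preflight (finishes minute 25), plate making can start at minute 25 and finishes at minute 70.
For the print run: plate making (finishes minute 70, plus 5-minute gap → minute 75); press setup (finishes minute 60). Taking the maximum gives a start of minute 75, and it finishes at 75 + 35 = minute 110.
For folding: the print run (finishes minute 110, plus 5-minute gap → minute 115); plate making (finishes minute 70). Taking the maximum gives a start of minute 115, and it finishes at 115 + 55 = minute 170.

Working backward from the deadline:
Boxing has no dependents, so it just needs to finish by minute 236. Starting by 236 − 12 = minute 224 achieves that.
Since boxing (must start by minute 224, minus 10-minute gap → minute 214) depends on it, the bindery step must finish by minute 214. Backing off its 20-minute duration gives a latest start of minute 194.
Since the bindery step (must start by minute 194) depends on it, folding must finish by minute 194. Backing off its 55-minute duration gives a latest start of minute 139.
So folding can start as early as minute 115 and as late as minute 139, giving 139 − 115 = 24 minutes of slack.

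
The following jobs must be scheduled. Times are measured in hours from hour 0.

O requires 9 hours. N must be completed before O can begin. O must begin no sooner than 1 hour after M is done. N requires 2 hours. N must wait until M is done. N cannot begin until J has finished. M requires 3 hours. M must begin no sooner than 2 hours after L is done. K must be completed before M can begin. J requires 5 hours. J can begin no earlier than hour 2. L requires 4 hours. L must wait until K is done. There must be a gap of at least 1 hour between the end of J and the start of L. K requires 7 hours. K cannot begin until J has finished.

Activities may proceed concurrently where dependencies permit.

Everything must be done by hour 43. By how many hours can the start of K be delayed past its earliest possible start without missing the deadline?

9

J waits on its own release at hour 2, so it starts at hour 2 and finishes at 2 + 5 = hour 7.
K cannot begin until J (finishes hour 7). It runs from hour 7 to 7 + 7 = hour 14.

Working backward from the deadline:
To finish by hour 43, O (duration 9) must start no later than hour 34.
Since O (must start by hour 34) depends on it, N must finish by hour 34. Backing off its 2-hour duration gives a latest start of hour 32.
M feeds N (must start by hour 32); O (must start by hour 34, minus 1-hour gap → hour 33). Taking the minimum, M must finish by hour 32 and start by 32 − 3 = hour 29.
L feeds into M (must start by hour 29, minus 2-hour gap → hour 27); so L must finish by hour 27 and therefore start by hour 23.
For K: L (must start by hour 23); M (must start by hour 29). The most restrictive is hour 23; with a 7-hour duration, K must start by hour 16.
So K can start as early as hour 7 and as late as hour 16, giving 16 − 7 = 9 hours of slack.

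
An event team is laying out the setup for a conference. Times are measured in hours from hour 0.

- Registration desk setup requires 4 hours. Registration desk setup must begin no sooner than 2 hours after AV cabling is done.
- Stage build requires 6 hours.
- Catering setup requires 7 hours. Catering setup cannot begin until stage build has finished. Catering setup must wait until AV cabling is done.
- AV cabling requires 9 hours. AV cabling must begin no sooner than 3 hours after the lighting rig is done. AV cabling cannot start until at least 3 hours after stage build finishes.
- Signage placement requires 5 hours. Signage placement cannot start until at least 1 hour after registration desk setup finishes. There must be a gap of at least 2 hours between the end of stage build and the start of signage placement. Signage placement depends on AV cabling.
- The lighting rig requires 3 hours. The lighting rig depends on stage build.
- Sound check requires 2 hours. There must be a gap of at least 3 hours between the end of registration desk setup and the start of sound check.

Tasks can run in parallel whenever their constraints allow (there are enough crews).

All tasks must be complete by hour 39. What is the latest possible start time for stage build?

6

To finish by hour 39, signage placement (duration 5) must start no later than hour 34.
Sound check has no dependents, so it just needs to finish by hour 39. Starting by 39 − 2 = hour 37 achieves that.
Registration desk setup feeds signage placement (must start by hour 34, minus 1-hour gap → hour 33); sound check (must start by hour 37, minus 3-hour gap → hour 34). Taking the minimum, registration desk setup must finish by hour 33 and start by 33 − 4 = hour 29.
To finish by hour 39, catering setup (duration 7) must start no later than hour 32.
For AV cabling: registration desk setup (must start by hour 29, minus 2-hour gap → hour 27); signage placement (must start by hour 34); catering setup (must start by hour 32). The most restrictive is hour 27; with a 9-hour duration, AV cabling must start by hour 18.
The lighting rig must finish before AV cabling (must start by hour 18, minus 3-hour gap → hour 15). With a 3-hour duration, the lighting rig must start by 15 − 3 = hour 12.
For stage build: the lighting rig (must start by hour 12); AV cabling (must start by hour 18, minus 3-hour gap → hour 15); signage placement (must start by hour 34, minus 2-hour gap → hour 32); catering setup (must start by hour 32). The most restrictive is hour 12; with a 6-hour duration, stage build must start by hour 6.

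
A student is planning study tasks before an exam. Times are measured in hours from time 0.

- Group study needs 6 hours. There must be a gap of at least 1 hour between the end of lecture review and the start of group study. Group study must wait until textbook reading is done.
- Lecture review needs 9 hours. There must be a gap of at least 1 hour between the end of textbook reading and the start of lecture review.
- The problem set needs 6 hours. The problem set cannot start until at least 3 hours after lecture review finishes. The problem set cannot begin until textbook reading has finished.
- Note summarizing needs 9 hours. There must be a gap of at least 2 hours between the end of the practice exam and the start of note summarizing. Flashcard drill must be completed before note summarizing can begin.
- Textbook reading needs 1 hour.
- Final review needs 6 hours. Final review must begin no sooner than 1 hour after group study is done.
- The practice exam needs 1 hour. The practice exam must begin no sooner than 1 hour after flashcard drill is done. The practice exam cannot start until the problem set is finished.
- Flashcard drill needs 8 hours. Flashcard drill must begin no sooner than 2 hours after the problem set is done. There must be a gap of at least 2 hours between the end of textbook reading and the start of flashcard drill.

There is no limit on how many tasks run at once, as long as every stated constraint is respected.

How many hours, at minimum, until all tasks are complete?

43

Nothing blocks textbook reading, so it runs from hour 0 to hour 1.
After textbook reading (finishes hour 1, plus 1-hour gap → hour 2), lecture review can start at hour 2 and finishes at hour 11.
Group study cannot start until lecture review (finishes hour 11, plus 1-hour gap → hour 12); textbook reading (finishes hour 1). The controlling bound is hour 12, so group study finishes at 12 + 6 = hour 18.
After group study (finishes hour 18, plus 1-hour gap → hour 19), final review can start at hour 19 and finishes at hour 25.
The problem set cannot start until lecture review (finishes hour 11, plus 3-hour gap → hour 14); textbook reading (finishes hour 1). The controlling bound is hour 14, so the problem set finishes at 14 + 6 = hour 20.
Flashcard drill cannot start until the problem set (finishes hour 20, plus 2-hour gap → hour 22); textbook reading (finishes hour 1, plus 2-hour gap → hour 3). The controlling bound is hour 22, so flashcard drill finishes at 22 + 8 = hour 30.
For the practice exam: flashcard drill (finishes hour 30, plus 1-hour gap → hour 31); the problem set (finishes hour 20). Taking the maximum gives a start of hour 31, and it finishes at 31 + 1 = hour 32.
Note summarizing has to wait for the practice exam (finishes hour 32, plus 2-hour gap → hour 34); flashcard drill (finishes hour 30). The latest of these is hour 34, so note summarizing runs hour 34 to 34 + 9 = hour 43.
All tasks are finished once the last one completes. Finish times: Textbook reading at 1, Lecture review at 11, The problem set at 20, Flashcard drill at 30, The practice exam at 32, Group study at 18, Note summarizing at 43, Final review at 25. The latest is hour 43.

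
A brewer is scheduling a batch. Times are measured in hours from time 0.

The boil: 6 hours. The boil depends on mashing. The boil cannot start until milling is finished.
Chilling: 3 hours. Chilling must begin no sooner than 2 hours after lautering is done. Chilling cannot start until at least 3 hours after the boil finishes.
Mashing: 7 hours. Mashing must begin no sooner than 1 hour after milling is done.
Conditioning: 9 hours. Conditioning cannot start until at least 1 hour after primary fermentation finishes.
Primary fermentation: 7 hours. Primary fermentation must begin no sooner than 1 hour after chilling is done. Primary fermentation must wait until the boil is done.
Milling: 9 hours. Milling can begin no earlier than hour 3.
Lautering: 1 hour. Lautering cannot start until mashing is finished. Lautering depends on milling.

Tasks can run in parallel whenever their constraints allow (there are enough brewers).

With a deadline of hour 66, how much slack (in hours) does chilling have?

16

Milling cannot begin until its own release at hour 3. It runs from hour 3 to 3 + 9 = hour 12.
Mashing cannot begin until milling (finishes hour 12, plus 1-hour gap → hour 13). It runs from hour 13 to 13 + 7 = hour 20.
The boil cannot start until mashing (finishes hour 20); milling (finishes hour 12). The controlling bound is hour 20, so the boil finishes at 20 + 6 = hour 26.
Lautering cannot start until mashing (finishes hour 20); milling (finishes hour 12). The controlling bound is hour 20, so lautering finishes at 20 + 1 = hour 21.
Chilling cannot start until lautering (finishes hour 21, plus 2-hour gap → hour 23); the boil (finishes hour 26, plus 3-hour gap → hour 29). The controlling bound is hour 29, so chilling finishes at 29 + 3 = hour 32.

Working backward from the deadline:
Nothing follows conditioning; the deadline of hour 66 is its only limit. It must start by 66 − 9 = hour 57.
Primary fermentation feeds into conditioning (must start by hour 57, minus 1-hour gap → hour 56); so primary fermentation must finish by hour 56 and therefore start by hour 49.
Chilling must finish before primary fermentation (must start by hour 49, minus 1-hour gap → hour 48). With a 3-hour duration, chilling must start by 48 − 3 = hour 45.
So chilling can start as early as hour 29 and as late as hour 45, giving 45 − 29 = 16 hours of slack.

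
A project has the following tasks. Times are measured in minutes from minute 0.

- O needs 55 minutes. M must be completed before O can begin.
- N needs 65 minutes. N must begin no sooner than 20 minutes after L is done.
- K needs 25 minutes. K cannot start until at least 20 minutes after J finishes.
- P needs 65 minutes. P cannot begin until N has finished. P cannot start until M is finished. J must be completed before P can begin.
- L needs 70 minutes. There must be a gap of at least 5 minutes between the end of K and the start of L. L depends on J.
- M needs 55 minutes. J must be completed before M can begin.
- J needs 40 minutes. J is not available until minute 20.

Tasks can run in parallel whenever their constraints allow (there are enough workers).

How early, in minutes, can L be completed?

180

J cannot begin until its own release at minute 20. It runs from minute 20 to 20 + 40 = minute 60.
K cannot begin until J (finishes minute 60, plus 20-minute gap → minute 80). It runs from minute 80 to 80 + 25 = minute 105.
L needs all of K (finishes minute 105, plus 5-minute gap → minute 110); J (finishes minute 60). That puts its earliest start at minute 110; it finishes at 110 + 70 = minute 180.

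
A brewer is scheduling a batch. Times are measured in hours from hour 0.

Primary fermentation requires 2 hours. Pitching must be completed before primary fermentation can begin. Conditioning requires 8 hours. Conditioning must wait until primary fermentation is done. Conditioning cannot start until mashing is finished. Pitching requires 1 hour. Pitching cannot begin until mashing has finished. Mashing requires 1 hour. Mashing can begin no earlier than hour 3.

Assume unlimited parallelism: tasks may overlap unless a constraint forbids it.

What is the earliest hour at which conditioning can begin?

7

Mashing cannot begin until its own release at hour 3. It runs from hour 3 to 3 + 1 = hour 4.
Pitching waits on mashing (finishes hour 4), so it starts at hour 4 and finishes at 4 + 1 = hour 5.
After pitching (finishes hour 5), primary fermentation can start at hour 5 and finishes at hour 7.
Conditioning waits on primary fermentation (finishes hour 7); mashing (finishes hour 4). The latest of these is hour 7, which is the earliest conditioning can start.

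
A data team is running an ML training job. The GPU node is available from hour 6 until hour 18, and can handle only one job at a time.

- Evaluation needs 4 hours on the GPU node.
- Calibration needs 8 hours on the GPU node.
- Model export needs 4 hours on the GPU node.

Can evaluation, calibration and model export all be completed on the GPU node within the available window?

The GPU node window is 18 − 6 = 12 hours.
Running back to back, the jobs need 4 + 8 + 4 = 16 hours on the GPU node.
Since 16 > 12, they cannot all fit.

No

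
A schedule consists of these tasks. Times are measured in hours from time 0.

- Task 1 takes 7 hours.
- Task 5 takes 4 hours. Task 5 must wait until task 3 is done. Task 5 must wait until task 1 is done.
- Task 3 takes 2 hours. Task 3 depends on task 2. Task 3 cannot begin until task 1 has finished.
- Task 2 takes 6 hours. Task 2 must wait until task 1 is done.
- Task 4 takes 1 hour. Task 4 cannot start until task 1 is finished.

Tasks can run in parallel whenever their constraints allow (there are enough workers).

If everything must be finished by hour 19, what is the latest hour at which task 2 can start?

7

To finish by hour 19, task 5 (duration 4) must start no later than hour 15.
Task 3 feeds into task 5 (must start by hour 15); so task 3 must finish by hour 15 and therefore start by hour 13.
Task 2 feeds into task 3 (must start by hour 13); so task 2 must finish by hour 13 and therefore start by hour 7.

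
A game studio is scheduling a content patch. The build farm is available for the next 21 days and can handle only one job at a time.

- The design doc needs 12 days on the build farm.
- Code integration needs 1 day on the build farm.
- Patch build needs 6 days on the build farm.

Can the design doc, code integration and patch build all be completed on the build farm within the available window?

Yes

Running back to back, the jobs need 12 + 1 + 6 = 19 days on the build farm.
Since 19 ≤ 21, they fit within the window.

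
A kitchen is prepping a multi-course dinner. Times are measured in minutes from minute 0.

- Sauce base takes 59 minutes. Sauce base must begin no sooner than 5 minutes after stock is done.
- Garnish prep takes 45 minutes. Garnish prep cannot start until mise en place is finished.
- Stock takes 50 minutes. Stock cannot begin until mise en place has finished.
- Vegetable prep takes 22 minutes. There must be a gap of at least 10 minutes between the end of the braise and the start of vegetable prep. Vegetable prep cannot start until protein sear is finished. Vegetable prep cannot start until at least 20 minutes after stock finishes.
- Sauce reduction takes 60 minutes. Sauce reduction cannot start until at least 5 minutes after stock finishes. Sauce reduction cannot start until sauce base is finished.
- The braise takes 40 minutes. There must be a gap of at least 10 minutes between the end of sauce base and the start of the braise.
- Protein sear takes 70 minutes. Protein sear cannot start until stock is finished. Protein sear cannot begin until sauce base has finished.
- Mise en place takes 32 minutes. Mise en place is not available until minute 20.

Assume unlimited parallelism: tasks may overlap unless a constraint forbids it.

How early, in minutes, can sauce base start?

After its own release at minute 20, mise en place can start at minute 20 and finishes at minute 52.
Stock cannot begin until mise en place (finishes minute 52). It runs from minute 52 to 52 + 50 = minute 102.
Sauce base waits on stock (finishes minute 102, plus 5-minute gap → minute 107), so the earliest it can start is minute 107.

107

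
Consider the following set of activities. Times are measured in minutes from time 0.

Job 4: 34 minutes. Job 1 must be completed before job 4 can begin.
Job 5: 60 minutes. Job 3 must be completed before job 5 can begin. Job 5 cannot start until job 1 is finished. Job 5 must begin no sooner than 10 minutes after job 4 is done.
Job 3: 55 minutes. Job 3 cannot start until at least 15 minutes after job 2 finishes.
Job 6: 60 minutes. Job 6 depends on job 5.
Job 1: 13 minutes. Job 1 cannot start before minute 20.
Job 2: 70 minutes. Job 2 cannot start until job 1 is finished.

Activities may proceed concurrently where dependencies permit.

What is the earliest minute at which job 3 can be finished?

173

After its own release at minute 20, job 1 can start at minute 20 and finishes at minute 33.
After job 1 (finishes minute 33), job 2 can start at minute 33 and finishes at minute 103.
After job 2 (finishes minute 103, plus 15-minute gap → minute 118), job 3 can start at minute 118 and finishes at minute 173.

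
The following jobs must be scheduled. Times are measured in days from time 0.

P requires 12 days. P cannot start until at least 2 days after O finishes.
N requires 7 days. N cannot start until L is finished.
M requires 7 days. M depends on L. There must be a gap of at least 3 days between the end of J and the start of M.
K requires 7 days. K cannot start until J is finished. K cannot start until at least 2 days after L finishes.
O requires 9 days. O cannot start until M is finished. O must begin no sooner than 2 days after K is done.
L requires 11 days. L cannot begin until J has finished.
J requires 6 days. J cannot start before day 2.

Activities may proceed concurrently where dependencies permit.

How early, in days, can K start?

21

J cannot begin until its own release at day 2. It runs from day 2 to 2 + 6 = day 8.
L waits on J (finishes day 8), so it starts at day 8 and finishes at 8 + 11 = day 19.
K waits on J (finishes day 8); L (finishes day 19, plus 2-day gap → day 21). The latest of these is day 21, which is the earliest K can start.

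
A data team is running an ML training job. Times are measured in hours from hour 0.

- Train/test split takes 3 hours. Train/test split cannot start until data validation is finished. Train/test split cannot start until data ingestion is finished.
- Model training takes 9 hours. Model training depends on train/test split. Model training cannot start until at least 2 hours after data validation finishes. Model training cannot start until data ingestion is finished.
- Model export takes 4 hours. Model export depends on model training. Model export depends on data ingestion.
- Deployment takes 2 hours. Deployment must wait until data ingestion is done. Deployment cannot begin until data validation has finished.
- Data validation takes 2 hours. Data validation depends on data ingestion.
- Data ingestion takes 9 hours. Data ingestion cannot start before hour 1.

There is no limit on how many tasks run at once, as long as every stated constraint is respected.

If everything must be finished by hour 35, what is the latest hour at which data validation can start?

17

Model export must finish by hour 35; it takes 4 hours, so it must start by 35 − 4 = hour 31.
Model training must finish before model export (must start by hour 31). With a 9-hour duration, model training must start by 31 − 9 = hour 22.
Train/test split must finish before model training (must start by hour 22). With a 3-hour duration, train/test split must start by 22 − 3 = hour 19.
Deployment has no dependents, so it just needs to finish by hour 35. Starting by 35 − 2 = hour 33 achieves that.
For data validation: train/test split (must start by hour 19); model training (must start by hour 22, minus 2-hour gap → hour 20); deployment (must start by hour 33). The most restrictive is hour 19; with a 2-hour duration, data validation must start by hour 17.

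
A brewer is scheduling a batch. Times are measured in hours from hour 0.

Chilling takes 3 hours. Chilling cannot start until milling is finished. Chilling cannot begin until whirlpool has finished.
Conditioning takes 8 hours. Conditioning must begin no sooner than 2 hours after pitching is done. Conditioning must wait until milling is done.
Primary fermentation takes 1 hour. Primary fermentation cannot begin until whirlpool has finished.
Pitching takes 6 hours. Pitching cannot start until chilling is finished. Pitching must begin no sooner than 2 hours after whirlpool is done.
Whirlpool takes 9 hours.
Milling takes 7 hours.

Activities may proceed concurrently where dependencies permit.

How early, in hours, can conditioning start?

Nothing blocks whirlpool, so it runs from hour 0 to hour 9.
Milling can start immediately at hour 0; it finishes at hour 7.
Chilling has to wait for milling (finishes hour 7); whirlpool (finishes hour 9). The latest of these is hour 9, so chilling runs hour 9 to 9 + 3 = hour 12.
Pitching needs all of chilling (finishes hour 12); whirlpool (finishes hour 9, plus 2-hour gap → hour 11). That puts its earliest start at hour 12; it finishes at 12 + 6 = hour 18.
Conditioning waits on pitching (finishes hour 18, plus 2-hour gap → hour 20); milling (finishes hour 7). The latest of these is hour 20, which is the earliest conditioning can start.

20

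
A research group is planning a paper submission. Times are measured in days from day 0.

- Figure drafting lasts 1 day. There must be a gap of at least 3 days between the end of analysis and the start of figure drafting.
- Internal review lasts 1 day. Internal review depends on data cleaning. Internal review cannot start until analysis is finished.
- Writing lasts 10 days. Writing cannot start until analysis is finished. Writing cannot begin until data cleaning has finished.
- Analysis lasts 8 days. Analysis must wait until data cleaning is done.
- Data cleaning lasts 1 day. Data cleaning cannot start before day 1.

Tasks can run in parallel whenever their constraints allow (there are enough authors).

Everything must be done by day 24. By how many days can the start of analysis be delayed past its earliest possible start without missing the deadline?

4

After its own release at day 1, data cleaning can start at day 1 and finishes at day 2.
After data cleaning (finishes day 2), analysis can start at day 2 and finishes at day 10.

Working backward from the deadline:
Nothing follows figure drafting; the deadline of day 24 is its only limit. It must start by 24 − 1 = day 23.
Writing has no dependents, so it just needs to finish by day 24. Starting by 24 − 10 = day 14 achieves that.
Nothing follows internal review; the deadline of day 24 is its only limit. It must start by 24 − 1 = day 23.
Analysis must finish in time for figure drafting (must start by day 23, minus 3-day gap → day 20); writing (must start by day 14); internal review (must start by day 23). The tightest is day 14, so analysis must start by 14 − 8 = day 6.
So analysis can start as early as day 2 and as late as day 6, giving 6 − 2 = 4 days of slack.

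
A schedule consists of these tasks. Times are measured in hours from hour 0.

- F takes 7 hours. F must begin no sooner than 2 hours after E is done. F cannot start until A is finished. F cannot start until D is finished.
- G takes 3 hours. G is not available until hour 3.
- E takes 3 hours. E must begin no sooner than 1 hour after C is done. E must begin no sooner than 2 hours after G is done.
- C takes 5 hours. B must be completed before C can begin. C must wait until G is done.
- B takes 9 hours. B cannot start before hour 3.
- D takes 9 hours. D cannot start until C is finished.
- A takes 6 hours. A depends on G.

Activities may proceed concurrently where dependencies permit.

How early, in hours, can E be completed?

21

After its own release at hour 3, G can start at hour 3 and finishes at hour 6.
B waits on its own release at hour 3, so it starts at hour 3 and finishes at 3 + 9 = hour 12.
C cannot start until B (finishes hour 12); G (finishes hour 6). The controlling bound is hour 12, so C finishes at 12 + 5 = hour 17.
E has to wait for C (finishes hour 17, plus 1-hour gap → hour 18); G (finishes hour 6, plus 2-hour gap → hour 8). The latest of these is hour 18, so E runs hour 18 to 18 + 3 = hour 21.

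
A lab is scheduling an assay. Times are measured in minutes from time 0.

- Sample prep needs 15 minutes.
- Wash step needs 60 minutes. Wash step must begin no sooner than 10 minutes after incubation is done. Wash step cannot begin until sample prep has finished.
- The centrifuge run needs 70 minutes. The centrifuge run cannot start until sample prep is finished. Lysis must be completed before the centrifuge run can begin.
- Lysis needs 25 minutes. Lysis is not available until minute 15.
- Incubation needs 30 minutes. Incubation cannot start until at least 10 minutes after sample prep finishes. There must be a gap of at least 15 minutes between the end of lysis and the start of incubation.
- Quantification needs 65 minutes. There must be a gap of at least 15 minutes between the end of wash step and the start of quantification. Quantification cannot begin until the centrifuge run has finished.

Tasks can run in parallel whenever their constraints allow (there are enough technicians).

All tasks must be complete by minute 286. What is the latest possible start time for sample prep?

81

Quantification must finish by minute 286; it takes 65 minutes, so it must start by 286 − 65 = minute 221.
Since quantification (must start by minute 221, minus 15-minute gap → minute 206) depends on it, wash step must finish by minute 206. Backing off its 60-minute duration gives a latest start of minute 146.
Incubation has to be done before wash step (must start by minute 146, minus 10-minute gap → minute 136). That means finishing by minute 136, i.e. starting by 136 − 30 = minute 106.
The centrifuge run must finish before quantification (must start by minute 221). With a 70-minute duration, the centrifuge run must start by 221 − 70 = minute 151.
For sample prep: incubation (must start by minute 106, minus 10-minute gap → minute 96); the centrifuge run (must start by minute 151); wash step (must start by minute 146). The most restrictive is minute 96; with a 15-minute duration, sample prep must start by minute 81.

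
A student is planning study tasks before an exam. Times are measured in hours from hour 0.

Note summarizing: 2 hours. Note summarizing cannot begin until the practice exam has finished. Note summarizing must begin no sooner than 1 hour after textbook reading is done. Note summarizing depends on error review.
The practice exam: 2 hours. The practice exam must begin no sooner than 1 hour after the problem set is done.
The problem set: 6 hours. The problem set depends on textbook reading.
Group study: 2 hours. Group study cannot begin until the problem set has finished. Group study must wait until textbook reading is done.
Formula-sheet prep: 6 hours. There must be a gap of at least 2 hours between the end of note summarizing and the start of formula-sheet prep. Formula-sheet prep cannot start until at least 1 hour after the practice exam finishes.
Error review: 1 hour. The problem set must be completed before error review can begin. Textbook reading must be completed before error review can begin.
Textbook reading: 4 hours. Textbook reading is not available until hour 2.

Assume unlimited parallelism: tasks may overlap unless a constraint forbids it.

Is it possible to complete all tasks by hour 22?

No

Textbook reading cannot begin until its own release at hour 2. It runs from hour 2 to 2 + 4 = hour 6.
The problem set cannot begin until textbook reading (finishes hour 6). It runs from hour 6 to 6 + 6 = hour 12.
For group study: the problem set (finishes hour 12); textbook reading (finishes hour 6). Taking the maximum gives a start of hour 12, and it finishes at 12 + 2 = hour 14.
Error review has to wait for the problem set (finishes hour 12); textbook reading (finishes hour 6). The latest of these is hour 12, so error review runs hour 12 to 12 + 1 = hour 13.
After the problem set (finishes hour 12, plus 1-hour gap → hour 13), the practice exam can start at hour 13 and finishes at hour 15.
Note summarizing has to wait for the practice exam (finishes hour 15); textbook reading (finishes hour 6, plus 1-hour gap → hour 7); error review (finishes hour 13). The latest of these is hour 15, so note summarizing runs hour 15 to 15 + 2 = hour 17.
Formula-sheet prep needs all of note summarizing (finishes hour 17, plus 2-hour gap → hour 19); the practice exam (finishes hour 15, plus 1-hour gap → hour 16). That puts its earliest start at hour 19; it finishes at 19 + 6 = hour 25.
The earliest everything can be done is hour 25, which is after the deadline of 22, so it is not possible.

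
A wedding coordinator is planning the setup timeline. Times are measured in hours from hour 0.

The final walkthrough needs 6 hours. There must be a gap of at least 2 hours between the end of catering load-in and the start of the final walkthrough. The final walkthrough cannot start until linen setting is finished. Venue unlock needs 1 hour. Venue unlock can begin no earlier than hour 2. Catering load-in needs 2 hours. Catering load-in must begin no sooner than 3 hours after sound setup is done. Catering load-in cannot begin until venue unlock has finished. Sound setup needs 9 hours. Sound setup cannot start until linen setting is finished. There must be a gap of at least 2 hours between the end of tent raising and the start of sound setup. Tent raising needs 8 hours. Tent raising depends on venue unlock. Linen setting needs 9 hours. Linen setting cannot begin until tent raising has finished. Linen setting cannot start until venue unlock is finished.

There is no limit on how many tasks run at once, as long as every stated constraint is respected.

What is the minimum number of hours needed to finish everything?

42

After its own release at hour 2, venue unlock can start at hour 2 and finishes at hour 3.
After venue unlock (finishes hour 3), tent raising can start at hour 3 and finishes at hour 11.
Linen setting has to wait for tent raising (finishes hour 11); venue unlock (finishes hour 3). The latest of these is hour 11, so linen setting runs hour 11 to 11 + 9 = hour 20.
Sound setup has to wait for linen setting (finishes hour 20); tent raising (finishes hour 11, plus 2-hour gap → hour 13). The latest of these is hour 20, so sound setup runs hour 20 to 20 + 9 = hour 29.
Catering load-in has to wait for sound setup (finishes hour 29, plus 3-hour gap → hour 32); venue unlock (finishes hour 3). The latest of these is hour 32, so catering load-in runs hour 32 to 32 + 2 = hour 34.
The final walkthrough has to wait for catering load-in (finishes hour 34, plus 2-hour gap → hour 36); linen setting (finishes hour 20). The latest of these is hour 36, so the final walkthrough runs hour 36 to 36 + 6 = hour 42.
All tasks are finished once the last one completes. Finish times: Venue unlock at 3, Tent raising at 11, Linen setting at 20, Sound setup at 29, Catering load-in at 34, The final walkthrough at 42. The latest is hour 42.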